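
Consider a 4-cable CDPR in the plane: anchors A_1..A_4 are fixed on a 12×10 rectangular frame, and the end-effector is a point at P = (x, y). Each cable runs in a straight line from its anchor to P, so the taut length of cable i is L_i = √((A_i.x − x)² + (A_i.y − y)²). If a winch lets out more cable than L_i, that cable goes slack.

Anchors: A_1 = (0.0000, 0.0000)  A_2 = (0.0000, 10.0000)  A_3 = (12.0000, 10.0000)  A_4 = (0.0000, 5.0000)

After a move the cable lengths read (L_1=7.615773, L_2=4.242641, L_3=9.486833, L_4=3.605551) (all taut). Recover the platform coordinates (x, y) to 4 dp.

(3.0000, 7.0000)

circle eqns → linear via eq_j − eq_1; set c_j = A_j·A_j − L_j²
c_1 = 0.0000+0.0000−58.0000 = -58.0000
0.0000·x − 20.0000·y = c_1−c_2 = -140.0000
-24.0000·x − 20.0000·y = c_1−c_3 = -212.0000
0.0000·x − 10.0000·y = c_1−c_4 = -70.0000
solve first two rows → x=3.0000, y=7.0000
check cable 4: ‖A_4−P‖² = 13.0000 ≈ L_4² = 13.0000 ✓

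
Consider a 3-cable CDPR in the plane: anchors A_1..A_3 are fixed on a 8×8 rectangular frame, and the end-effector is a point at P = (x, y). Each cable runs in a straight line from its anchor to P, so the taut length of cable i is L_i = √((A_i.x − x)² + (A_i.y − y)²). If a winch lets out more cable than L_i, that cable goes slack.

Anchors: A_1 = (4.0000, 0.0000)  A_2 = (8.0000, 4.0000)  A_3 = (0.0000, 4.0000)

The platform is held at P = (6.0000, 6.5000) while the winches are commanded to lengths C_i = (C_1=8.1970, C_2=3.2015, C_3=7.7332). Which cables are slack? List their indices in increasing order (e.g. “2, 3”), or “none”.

1, 3

i=1: geometric 6.8007 vs commanded 8.1970 ⇒ slack
i=2: geometric 3.2016 vs commanded 3.2015 ⇒ taut
i=3: geometric 6.5000 vs commanded 7.7332 ⇒ slack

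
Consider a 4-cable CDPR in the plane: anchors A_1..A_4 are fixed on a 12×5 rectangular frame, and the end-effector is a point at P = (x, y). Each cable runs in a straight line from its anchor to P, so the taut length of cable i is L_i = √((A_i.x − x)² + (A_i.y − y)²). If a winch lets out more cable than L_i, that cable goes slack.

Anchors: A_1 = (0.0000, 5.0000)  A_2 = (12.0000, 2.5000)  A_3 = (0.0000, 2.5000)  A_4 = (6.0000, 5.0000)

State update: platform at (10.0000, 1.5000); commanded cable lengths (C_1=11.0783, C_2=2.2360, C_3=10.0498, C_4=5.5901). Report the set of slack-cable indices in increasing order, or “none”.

1, 4

cable 1: L_1 = ‖A_1−P‖ = 10.5948;  C_1 = 11.0783 → slack
cable 2: L_2 = ‖A_2−P‖ = 2.2361;  C_2 = 2.2360 → taut
cable 3: L_3 = ‖A_3−P‖ = 10.0499;  C_3 = 10.0498 → taut
cable 4: L_4 = ‖A_4−P‖ = 5.3151;  C_4 = 5.5901 → slack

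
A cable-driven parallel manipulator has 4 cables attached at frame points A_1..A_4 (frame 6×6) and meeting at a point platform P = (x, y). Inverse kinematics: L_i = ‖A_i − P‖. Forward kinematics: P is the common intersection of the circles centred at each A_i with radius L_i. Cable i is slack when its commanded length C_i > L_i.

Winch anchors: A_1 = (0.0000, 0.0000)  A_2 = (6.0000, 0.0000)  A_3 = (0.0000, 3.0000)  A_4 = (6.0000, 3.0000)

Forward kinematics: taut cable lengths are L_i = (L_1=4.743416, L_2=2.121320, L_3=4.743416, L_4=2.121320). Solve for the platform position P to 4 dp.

circle eqns → linear via eq_j − eq_1; set q_j = A_j·A_j − L_j²
q_1 = 0.0000+0.0000−22.5000 = -22.5000
-12.0000·x + 0.0000·y = q_1−q_2 = -54.0000
0.0000·x − 6.0000·y = q_1−q_3 = -9.0000
-12.0000·x − 6.0000·y = q_1−q_4 = -63.0000
solve first two rows → x=4.5000, y=1.5000
check cable 4: ‖A_4−P‖² = 4.5000 ≈ L_4² = 4.5000 ✓

(4.5000, 1.5000)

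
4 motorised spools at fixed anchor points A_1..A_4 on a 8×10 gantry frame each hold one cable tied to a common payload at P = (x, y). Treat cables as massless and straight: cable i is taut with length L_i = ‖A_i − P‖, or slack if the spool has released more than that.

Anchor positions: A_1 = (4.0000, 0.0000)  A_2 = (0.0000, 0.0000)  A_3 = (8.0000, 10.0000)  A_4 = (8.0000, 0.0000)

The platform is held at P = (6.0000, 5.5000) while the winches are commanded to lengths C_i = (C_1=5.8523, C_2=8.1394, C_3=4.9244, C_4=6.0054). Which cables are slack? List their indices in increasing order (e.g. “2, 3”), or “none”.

4

cable 1: L_1 = ‖A_1−P‖ = 5.8523;  C_1 = 5.8523 → taut
cable 2: L_2 = ‖A_2−P‖ = 8.1394;  C_2 = 8.1394 → taut
cable 3: L_3 = ‖A_3−P‖ = 4.9244;  C_3 = 4.9244 → taut
cable 4: L_4 = ‖A_4−P‖ = 5.8523;  C_4 = 6.0054 → slack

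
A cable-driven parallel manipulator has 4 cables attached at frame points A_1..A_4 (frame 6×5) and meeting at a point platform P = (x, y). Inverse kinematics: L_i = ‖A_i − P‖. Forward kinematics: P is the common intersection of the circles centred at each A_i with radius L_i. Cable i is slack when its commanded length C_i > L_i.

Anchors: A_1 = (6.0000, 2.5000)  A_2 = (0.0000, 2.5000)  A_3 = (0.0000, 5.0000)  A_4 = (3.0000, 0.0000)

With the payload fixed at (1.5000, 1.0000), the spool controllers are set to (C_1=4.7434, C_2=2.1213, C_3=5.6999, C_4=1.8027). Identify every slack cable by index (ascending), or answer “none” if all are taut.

i=1: geometric 4.7434 vs commanded 4.7434 ⇒ taut
i=2: geometric 2.1213 vs commanded 2.1213 ⇒ taut
i=3: geometric 4.2720 vs commanded 5.6999 ⇒ slack
i=4: geometric 1.8028 vs commanded 1.8027 ⇒ taut

3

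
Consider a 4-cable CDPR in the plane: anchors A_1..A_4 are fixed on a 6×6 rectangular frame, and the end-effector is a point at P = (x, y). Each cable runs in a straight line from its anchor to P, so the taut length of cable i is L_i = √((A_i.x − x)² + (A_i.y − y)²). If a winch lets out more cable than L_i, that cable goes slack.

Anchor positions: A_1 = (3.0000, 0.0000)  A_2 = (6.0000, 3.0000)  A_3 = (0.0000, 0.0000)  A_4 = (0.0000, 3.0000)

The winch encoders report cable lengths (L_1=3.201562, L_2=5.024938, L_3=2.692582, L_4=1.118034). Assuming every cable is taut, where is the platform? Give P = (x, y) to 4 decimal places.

circle eqns → linear via eq_j − eq_1; set k_j = A_j·A_j − L_j²
k_1 = 9.0000+0.0000−10.2500 = -1.2500
-6.0000·x − 6.0000·y = k_1−k_2 = -21.0000
6.0000·x + 0.0000·y = k_1−k_3 = 6.0000
6.0000·x − 6.0000·y = k_1−k_4 = -9.0000
solve first two rows → x=1.0000, y=2.5000
check cable 4: ‖A_4−P‖² = 1.2500 ≈ L_4² = 1.2500 ✓

(1.0000, 2.5000)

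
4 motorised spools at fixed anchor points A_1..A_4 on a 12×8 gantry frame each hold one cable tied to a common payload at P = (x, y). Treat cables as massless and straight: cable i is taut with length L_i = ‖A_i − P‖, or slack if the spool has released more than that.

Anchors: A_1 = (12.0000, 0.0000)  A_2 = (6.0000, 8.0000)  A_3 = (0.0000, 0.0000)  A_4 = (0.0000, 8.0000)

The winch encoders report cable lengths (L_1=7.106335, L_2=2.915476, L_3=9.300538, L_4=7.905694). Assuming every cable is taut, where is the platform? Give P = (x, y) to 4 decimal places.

expand ‖A_i−P‖²=L_i² and subtract eq 1 (q_i ≔ ‖A_i‖²−L_i²)
q_1 = 144.0000+0.0000−50.5000 = 93.5000
eq1−eq2 → [12.0000  -16.0000]·P = 2.0000
eq1−eq3 → [24.0000  0.0000]·P = 180.0000
eq1−eq4 → [24.0000  -16.0000]·P = 92.0000
2×2 solve → P = (7.5000, 5.5000)
check cable 4: ‖A_4−P‖² = 62.5000 ≈ L_4² = 62.5000 ✓

(7.5000, 5.5000)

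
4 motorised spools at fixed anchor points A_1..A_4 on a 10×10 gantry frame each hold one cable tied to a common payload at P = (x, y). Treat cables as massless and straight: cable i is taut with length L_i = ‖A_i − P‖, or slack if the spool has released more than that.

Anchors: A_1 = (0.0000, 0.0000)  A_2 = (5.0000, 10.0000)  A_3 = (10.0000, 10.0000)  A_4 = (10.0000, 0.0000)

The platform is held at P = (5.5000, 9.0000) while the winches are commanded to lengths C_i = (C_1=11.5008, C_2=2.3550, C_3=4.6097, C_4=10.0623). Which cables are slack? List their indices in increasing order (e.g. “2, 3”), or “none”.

cable 1: √((-5.5000)²+(-9.0000)²)=10.5475, C_1=11.5008: slack
cable 2: √((-0.5000)²+(1.0000)²)=1.1180, C_2=2.3550: slack
cable 3: √((4.5000)²+(1.0000)²)=4.6098, C_3=4.6097: taut
cable 4: √((4.5000)²+(-9.0000)²)=10.0623, C_4=10.0623: taut

1, 2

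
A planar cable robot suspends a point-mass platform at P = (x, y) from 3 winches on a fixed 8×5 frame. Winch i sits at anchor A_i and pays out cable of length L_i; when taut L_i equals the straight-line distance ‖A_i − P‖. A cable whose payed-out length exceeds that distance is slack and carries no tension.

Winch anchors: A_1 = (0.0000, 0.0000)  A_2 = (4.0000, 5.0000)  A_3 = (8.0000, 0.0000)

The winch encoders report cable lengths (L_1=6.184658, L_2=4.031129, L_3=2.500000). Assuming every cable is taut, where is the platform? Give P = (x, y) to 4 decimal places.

circle eqns → linear via eq_j − eq_1; set q_j = A_j·A_j − L_j²
q_1 = 0.0000+0.0000−38.2500 = -38.2500
-8.0000·x − 10.0000·y = q_1−q_2 = -63.0000
-16.0000·x + 0.0000·y = q_1−q_3 = -96.0000
solve first two rows → x=6.0000, y=1.5000

(6.0000, 1.5000)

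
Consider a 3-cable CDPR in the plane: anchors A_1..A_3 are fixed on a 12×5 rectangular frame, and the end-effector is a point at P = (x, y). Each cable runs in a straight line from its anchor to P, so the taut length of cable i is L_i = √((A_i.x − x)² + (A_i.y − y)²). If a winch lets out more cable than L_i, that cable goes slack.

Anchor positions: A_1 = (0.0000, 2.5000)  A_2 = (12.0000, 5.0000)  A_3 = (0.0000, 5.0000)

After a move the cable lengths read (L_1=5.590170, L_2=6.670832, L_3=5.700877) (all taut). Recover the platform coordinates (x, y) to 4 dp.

(5.5000, 3.5000)

circle eqns → linear via eq_j − eq_1; set k_j = A_j·A_j − L_j²
k_1 = 0.0000+6.2500−31.2500 = -25.0000
-24.0000·x − 5.0000·y = k_1−k_2 = -149.5000
0.0000·x − 5.0000·y = k_1−k_3 = -17.5000
solve first two rows → x=5.5000, y=3.5000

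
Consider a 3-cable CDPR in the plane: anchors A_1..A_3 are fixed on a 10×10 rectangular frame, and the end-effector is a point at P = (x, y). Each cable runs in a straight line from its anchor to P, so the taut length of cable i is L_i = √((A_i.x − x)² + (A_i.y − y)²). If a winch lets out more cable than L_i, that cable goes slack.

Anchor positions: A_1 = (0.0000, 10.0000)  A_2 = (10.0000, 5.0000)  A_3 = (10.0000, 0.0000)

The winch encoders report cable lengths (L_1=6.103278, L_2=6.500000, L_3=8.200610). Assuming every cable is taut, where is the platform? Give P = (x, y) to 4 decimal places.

circle eqns → linear via eq_j − eq_1; set q_j = A_j·A_j − L_j²
q_1 = 0.0000+100.0000−37.2500 = 62.7500
-20.0000·x + 10.0000·y = q_1−q_2 = -20.0000
-20.0000·x + 20.0000·y = q_1−q_3 = 30.0000
solve first two rows → x=3.5000, y=5.0000

(3.5000, 5.0000)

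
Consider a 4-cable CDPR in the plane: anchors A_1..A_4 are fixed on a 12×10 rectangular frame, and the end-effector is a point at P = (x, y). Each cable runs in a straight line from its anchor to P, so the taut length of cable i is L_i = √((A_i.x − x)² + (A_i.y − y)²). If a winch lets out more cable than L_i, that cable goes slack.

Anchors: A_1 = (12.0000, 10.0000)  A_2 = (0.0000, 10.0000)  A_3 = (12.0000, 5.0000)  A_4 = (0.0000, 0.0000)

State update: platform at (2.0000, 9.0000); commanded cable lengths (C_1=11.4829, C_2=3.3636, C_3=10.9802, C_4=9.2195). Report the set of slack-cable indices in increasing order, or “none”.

1, 2, 3

cable 1: L_1 = ‖A_1−P‖ = 10.0499;  C_1 = 11.4829 → slack
cable 2: L_2 = ‖A_2−P‖ = 2.2361;  C_2 = 3.3636 → slack
cable 3: L_3 = ‖A_3−P‖ = 10.7703;  C_3 = 10.9802 → slack
cable 4: L_4 = ‖A_4−P‖ = 9.2195;  C_4 = 9.2195 → taut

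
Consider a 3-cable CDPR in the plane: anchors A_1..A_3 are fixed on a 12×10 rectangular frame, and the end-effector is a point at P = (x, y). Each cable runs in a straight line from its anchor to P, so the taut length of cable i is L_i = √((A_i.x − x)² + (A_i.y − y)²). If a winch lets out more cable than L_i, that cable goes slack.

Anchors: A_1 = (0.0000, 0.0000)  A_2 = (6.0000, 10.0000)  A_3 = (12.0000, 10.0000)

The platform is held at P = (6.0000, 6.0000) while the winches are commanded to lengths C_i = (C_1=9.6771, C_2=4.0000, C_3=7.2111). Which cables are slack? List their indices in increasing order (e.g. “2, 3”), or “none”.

cable 1: L_1 = ‖A_1−P‖ = 8.4853;  C_1 = 9.6771 → slack
cable 2: L_2 = ‖A_2−P‖ = 4.0000;  C_2 = 4.0000 → taut
cable 3: L_3 = ‖A_3−P‖ = 7.2111;  C_3 = 7.2111 → taut

1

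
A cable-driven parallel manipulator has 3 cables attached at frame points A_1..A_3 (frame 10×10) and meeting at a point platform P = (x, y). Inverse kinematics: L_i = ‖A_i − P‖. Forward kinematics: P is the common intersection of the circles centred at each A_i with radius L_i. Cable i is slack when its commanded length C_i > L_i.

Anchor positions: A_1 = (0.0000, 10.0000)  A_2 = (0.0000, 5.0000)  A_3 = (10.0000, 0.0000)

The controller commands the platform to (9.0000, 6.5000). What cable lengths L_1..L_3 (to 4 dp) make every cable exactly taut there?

(9.6566, 9.1241, 6.5765)

L_1: Δ = A_1−P = (-9.0000, 3.5000) → ‖Δ‖ = √93.2500 = 9.6566
L_2: Δ = A_2−P = (-9.0000, -1.5000) → ‖Δ‖ = √83.2500 = 9.1241
L_3: Δ = A_3−P = (1.0000, -6.5000) → ‖Δ‖ = √43.2500 = 6.5765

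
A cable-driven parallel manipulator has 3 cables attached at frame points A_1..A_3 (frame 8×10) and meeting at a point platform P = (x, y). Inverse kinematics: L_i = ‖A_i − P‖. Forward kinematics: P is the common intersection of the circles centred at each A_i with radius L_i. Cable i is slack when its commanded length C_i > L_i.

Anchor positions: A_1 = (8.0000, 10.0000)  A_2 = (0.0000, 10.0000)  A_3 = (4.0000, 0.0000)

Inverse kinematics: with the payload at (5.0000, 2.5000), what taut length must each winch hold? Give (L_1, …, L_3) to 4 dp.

L_1: Δ = A_1−P = (3.0000, 7.5000) → ‖Δ‖ = √65.2500 = 8.0777
L_2: Δ = A_2−P = (-5.0000, 7.5000) → ‖Δ‖ = √81.2500 = 9.0139
L_3: Δ = A_3−P = (-1.0000, -2.5000) → ‖Δ‖ = √7.2500 = 2.6926

(8.0777, 9.0139, 2.6926)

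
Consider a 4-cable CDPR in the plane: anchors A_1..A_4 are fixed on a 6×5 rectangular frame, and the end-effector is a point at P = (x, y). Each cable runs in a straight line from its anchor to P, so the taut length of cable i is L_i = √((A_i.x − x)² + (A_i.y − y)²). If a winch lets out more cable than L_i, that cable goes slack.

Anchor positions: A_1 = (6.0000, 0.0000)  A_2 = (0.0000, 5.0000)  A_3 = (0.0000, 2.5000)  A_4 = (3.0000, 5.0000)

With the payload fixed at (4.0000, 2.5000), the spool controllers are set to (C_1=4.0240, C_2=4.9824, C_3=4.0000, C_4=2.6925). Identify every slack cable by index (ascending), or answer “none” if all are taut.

i=1: geometric 3.2016 vs commanded 4.0240 ⇒ slack
i=2: geometric 4.7170 vs commanded 4.9824 ⇒ slack
i=3: geometric 4.0000 vs commanded 4.0000 ⇒ taut
i=4: geometric 2.6926 vs commanded 2.6925 ⇒ taut

1, 2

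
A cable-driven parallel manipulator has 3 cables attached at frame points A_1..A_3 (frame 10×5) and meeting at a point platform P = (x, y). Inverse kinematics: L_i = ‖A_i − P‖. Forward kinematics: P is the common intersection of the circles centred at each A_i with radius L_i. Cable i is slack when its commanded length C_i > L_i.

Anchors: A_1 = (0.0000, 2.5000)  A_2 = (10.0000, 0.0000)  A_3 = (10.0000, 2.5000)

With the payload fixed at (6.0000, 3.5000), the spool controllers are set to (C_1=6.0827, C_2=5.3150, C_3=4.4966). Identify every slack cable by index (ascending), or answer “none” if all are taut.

3

i=1: geometric 6.0828 vs commanded 6.0827 ⇒ taut
i=2: geometric 5.3151 vs commanded 5.3150 ⇒ taut
i=3: geometric 4.1231 vs commanded 4.4966 ⇒ slack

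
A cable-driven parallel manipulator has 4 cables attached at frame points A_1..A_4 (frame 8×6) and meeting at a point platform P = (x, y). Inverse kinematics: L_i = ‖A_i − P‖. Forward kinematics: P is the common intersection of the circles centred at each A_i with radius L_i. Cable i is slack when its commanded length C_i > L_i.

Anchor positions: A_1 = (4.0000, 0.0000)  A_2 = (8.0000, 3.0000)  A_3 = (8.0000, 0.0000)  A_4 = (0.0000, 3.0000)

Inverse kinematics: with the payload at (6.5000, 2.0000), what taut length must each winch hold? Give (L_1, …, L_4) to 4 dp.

cable 1: Δx=-2.5000, Δy=-2.0000; L_1 = √(Δx²+Δy²) = 3.2016
cable 2: Δx=1.5000, Δy=1.0000; L_2 = √(Δx²+Δy²) = 1.8028
cable 3: Δx=1.5000, Δy=-2.0000; L_3 = √(Δx²+Δy²) = 2.5000
cable 4: Δx=-6.5000, Δy=1.0000; L_4 = √(Δx²+Δy²) = 6.5765

(3.2016, 1.8028, 2.5000, 6.5765)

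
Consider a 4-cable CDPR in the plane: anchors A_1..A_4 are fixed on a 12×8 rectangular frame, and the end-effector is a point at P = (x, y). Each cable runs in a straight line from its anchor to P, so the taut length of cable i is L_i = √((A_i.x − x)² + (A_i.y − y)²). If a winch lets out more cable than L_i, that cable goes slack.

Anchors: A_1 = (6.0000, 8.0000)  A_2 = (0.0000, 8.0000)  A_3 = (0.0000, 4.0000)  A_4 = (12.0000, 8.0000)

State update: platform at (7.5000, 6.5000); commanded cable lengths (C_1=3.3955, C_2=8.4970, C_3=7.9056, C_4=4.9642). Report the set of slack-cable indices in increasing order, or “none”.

1, 2, 4

cable 1: √((-1.5000)²+(1.5000)²)=2.1213, C_1=3.3955: slack
cable 2: √((-7.5000)²+(1.5000)²)=7.6485, C_2=8.4970: slack
cable 3: √((-7.5000)²+(-2.5000)²)=7.9057, C_3=7.9056: taut
cable 4: √((4.5000)²+(1.5000)²)=4.7434, C_4=4.9642: slack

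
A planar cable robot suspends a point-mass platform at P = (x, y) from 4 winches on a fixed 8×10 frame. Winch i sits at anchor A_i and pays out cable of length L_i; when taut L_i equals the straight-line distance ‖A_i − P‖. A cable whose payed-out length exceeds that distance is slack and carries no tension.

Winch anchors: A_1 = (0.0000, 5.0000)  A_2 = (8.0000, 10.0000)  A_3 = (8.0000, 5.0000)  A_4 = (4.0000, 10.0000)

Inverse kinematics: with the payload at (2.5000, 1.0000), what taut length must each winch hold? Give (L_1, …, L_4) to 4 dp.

L_1: Δ = A_1−P = (-2.5000, 4.0000) → ‖Δ‖ = √22.2500 = 4.7170
L_2: Δ = A_2−P = (5.5000, 9.0000) → ‖Δ‖ = √111.2500 = 10.5475
L_3: Δ = A_3−P = (5.5000, 4.0000) → ‖Δ‖ = √46.2500 = 6.8007
L_4: Δ = A_4−P = (1.5000, 9.0000) → ‖Δ‖ = √83.2500 = 9.1241

(4.7170, 10.5475, 6.8007, 9.1241)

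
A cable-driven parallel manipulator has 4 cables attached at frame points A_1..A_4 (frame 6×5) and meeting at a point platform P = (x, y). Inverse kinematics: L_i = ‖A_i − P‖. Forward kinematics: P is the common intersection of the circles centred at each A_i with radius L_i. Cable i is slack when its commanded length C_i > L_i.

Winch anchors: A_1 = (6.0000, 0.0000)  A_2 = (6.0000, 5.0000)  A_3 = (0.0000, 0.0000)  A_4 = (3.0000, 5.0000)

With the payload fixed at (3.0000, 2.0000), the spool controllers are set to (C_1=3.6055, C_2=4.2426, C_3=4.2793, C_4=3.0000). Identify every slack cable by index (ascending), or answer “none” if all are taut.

i=1: geometric 3.6056 vs commanded 3.6055 ⇒ taut
i=2: geometric 4.2426 vs commanded 4.2426 ⇒ taut
i=3: geometric 3.6056 vs commanded 4.2793 ⇒ slack
i=4: geometric 3.0000 vs commanded 3.0000 ⇒ taut

3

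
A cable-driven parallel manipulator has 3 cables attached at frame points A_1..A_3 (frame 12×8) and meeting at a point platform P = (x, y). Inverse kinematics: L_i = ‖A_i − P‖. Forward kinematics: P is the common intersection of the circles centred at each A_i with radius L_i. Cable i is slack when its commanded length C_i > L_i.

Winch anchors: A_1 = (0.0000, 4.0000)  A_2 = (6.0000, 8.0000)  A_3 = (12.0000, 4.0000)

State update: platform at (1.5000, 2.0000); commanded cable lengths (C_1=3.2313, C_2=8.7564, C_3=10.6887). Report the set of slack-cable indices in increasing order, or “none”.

cable 1: √((-1.5000)²+(2.0000)²)=2.5000, C_1=3.2313: slack
cable 2: √((4.5000)²+(6.0000)²)=7.5000, C_2=8.7564: slack
cable 3: √((10.5000)²+(2.0000)²)=10.6888, C_3=10.6887: taut

1, 2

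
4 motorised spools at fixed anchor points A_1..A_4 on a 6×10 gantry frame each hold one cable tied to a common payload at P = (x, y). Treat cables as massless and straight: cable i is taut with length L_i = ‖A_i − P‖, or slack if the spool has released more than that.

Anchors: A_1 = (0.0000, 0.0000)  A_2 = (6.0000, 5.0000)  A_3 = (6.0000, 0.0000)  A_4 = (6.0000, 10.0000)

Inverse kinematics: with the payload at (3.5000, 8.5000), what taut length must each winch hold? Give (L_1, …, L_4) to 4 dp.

(9.1924, 4.3012, 8.8600, 2.9155)

L_1: Δ = A_1−P = (-3.5000, -8.5000) → ‖Δ‖ = √84.5000 = 9.1924
L_2: Δ = A_2−P = (2.5000, -3.5000) → ‖Δ‖ = √18.5000 = 4.3012
L_3: Δ = A_3−P = (2.5000, -8.5000) → ‖Δ‖ = √78.5000 = 8.8600
L_4: Δ = A_4−P = (2.5000, 1.5000) → ‖Δ‖ = √8.5000 = 2.9155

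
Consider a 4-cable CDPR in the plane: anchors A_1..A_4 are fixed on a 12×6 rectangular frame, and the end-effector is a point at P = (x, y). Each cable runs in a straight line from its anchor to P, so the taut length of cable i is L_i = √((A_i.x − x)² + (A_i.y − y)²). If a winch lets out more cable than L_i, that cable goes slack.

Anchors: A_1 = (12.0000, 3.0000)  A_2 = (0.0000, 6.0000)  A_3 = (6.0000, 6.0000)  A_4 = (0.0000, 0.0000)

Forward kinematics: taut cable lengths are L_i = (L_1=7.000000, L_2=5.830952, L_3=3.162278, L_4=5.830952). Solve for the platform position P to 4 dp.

(5.0000, 3.0000)

each cable: (A_i−P)·(A_i−P) = L_i²; let q_i = ‖A_i‖²−L_i²
q_1 = 144.0000+9.0000−49.0000 = 104.0000
row 1: 24.0000x − 6.0000y = 102.0000  (q_2=2.0000)
row 2: 12.0000x − 6.0000y = 42.0000  (q_3=62.0000)
row 3: 24.0000x + 6.0000y = 138.0000  (q_4=-34.0000)
Cramer on rows 1–2 → x = 5.0000, y = 3.0000
check cable 4: ‖A_4−P‖² = 34.0000 ≈ L_4² = 34.0000 ✓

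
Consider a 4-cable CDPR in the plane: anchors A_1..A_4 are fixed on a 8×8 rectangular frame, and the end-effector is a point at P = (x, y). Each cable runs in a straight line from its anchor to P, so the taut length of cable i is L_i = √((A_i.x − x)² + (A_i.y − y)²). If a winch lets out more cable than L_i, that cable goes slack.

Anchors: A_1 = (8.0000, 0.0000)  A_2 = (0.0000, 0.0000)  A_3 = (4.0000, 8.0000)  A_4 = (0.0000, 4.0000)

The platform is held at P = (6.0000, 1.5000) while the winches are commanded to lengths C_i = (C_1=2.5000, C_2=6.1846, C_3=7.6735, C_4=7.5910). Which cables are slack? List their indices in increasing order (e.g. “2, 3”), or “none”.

cable 1: √((2.0000)²+(-1.5000)²)=2.5000, C_1=2.5000: taut
cable 2: √((-6.0000)²+(-1.5000)²)=6.1847, C_2=6.1846: taut
cable 3: √((-2.0000)²+(6.5000)²)=6.8007, C_3=7.6735: slack
cable 4: √((-6.0000)²+(2.5000)²)=6.5000, C_4=7.5910: slack

3, 4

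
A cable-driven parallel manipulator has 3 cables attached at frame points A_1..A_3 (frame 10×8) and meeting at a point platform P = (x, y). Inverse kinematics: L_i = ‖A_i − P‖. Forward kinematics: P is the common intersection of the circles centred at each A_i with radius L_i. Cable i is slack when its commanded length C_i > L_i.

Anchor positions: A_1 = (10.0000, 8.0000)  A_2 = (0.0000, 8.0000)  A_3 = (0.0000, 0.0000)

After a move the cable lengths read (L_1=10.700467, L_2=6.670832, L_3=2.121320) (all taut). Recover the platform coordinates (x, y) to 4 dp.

(1.5000, 1.5000)

expand ‖A_i−P‖²=L_i² and subtract eq 1 (q_i ≔ ‖A_i‖²−L_i²)
q_1 = 100.0000+64.0000−114.5000 = 49.5000
eq1−eq2 → [20.0000  0.0000]·P = 30.0000
eq1−eq3 → [20.0000  16.0000]·P = 54.0000
2×2 solve → P = (1.5000, 1.5000)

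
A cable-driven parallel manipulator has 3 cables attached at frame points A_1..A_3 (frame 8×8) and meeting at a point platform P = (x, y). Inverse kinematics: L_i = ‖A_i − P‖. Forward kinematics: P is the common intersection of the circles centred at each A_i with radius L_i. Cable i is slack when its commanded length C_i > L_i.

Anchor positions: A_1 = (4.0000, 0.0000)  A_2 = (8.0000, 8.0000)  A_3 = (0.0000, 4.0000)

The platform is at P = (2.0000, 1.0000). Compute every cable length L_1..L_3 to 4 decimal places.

(2.2361, 9.2195, 3.6056)

L_1 = √((4.0000−2.0000)² + (0.0000−1.0000)²) = 2.2361
L_2 = √((8.0000−2.0000)² + (8.0000−1.0000)²) = 9.2195
L_3 = √((0.0000−2.0000)² + (4.0000−1.0000)²) = 3.6056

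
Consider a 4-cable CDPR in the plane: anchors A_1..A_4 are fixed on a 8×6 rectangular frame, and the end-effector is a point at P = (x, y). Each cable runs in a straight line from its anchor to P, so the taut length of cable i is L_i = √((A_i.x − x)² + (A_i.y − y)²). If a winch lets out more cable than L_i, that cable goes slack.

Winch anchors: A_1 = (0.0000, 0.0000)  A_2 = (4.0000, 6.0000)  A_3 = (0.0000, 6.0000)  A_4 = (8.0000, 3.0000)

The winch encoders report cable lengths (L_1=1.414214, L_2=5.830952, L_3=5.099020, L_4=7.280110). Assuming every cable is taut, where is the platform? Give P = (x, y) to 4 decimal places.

each cable: (A_i−P)·(A_i−P) = L_i²; let c_i = ‖A_i‖²−L_i²
c_1 = 0.0000+0.0000−2.0000 = -2.0000
row 1: -8.0000x − 12.0000y = -20.0000  (c_2=18.0000)
row 2: 0.0000x − 12.0000y = -12.0000  (c_3=10.0000)
row 3: -16.0000x − 6.0000y = -22.0000  (c_4=20.0000)
Cramer on rows 1–2 → x = 1.0000, y = 1.0000
check cable 4: ‖A_4−P‖² = 53.0000 ≈ L_4² = 53.0000 ✓

(1.0000, 1.0000)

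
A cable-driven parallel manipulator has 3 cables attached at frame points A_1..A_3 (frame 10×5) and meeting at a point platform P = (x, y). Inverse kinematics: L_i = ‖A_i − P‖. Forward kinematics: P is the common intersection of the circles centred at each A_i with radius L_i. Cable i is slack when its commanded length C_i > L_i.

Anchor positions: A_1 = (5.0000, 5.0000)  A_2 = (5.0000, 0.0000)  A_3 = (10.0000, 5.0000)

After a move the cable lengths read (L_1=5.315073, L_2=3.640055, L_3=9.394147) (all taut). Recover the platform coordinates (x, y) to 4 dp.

each cable: (A_i−P)·(A_i−P) = L_i²; let k_i = ‖A_i‖²−L_i²
k_1 = 25.0000+25.0000−28.2500 = 21.7500
row 1: 0.0000x + 10.0000y = 10.0000  (k_2=11.7500)
row 2: -10.0000x + 0.0000y = -15.0000  (k_3=36.7500)
Cramer on rows 1–2 → x = 1.5000, y = 1.0000

(1.5000, 1.0000)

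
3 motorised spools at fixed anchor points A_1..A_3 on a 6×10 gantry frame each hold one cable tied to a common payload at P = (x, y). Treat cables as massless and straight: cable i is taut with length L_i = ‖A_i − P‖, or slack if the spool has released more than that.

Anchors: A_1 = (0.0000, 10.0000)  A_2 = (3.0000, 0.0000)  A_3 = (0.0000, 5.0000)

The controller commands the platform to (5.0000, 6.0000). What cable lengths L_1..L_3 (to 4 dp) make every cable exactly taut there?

cable 1: Δx=-5.0000, Δy=4.0000; L_1 = √(Δx²+Δy²) = 6.4031
cable 2: Δx=-2.0000, Δy=-6.0000; L_2 = √(Δx²+Δy²) = 6.3246
cable 3: Δx=-5.0000, Δy=-1.0000; L_3 = √(Δx²+Δy²) = 5.0990

(6.4031, 6.3246, 5.0990)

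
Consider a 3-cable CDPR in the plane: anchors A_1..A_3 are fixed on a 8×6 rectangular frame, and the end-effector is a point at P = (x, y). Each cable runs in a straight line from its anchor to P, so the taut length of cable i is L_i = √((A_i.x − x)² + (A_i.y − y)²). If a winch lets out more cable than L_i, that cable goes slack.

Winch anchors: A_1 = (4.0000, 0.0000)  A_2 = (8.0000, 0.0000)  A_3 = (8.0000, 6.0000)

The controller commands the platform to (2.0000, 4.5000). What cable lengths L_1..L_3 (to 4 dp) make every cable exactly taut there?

(4.9244, 7.5000, 6.1847)

L_1: Δ = A_1−P = (2.0000, -4.5000) → ‖Δ‖ = √24.2500 = 4.9244
L_2: Δ = A_2−P = (6.0000, -4.5000) → ‖Δ‖ = √56.2500 = 7.5000
L_3: Δ = A_3−P = (6.0000, 1.5000) → ‖Δ‖ = √38.2500 = 6.1847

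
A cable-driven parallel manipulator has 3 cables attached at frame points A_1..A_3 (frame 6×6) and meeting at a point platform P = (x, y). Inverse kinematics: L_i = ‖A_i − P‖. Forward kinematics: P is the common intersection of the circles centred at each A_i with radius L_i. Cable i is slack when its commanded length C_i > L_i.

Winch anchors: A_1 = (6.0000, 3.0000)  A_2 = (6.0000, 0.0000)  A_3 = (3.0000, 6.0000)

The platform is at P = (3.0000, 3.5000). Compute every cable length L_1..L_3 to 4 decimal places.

cable 1: Δx=3.0000, Δy=-0.5000; L_1 = √(Δx²+Δy²) = 3.0414
cable 2: Δx=3.0000, Δy=-3.5000; L_2 = √(Δx²+Δy²) = 4.6098
cable 3: Δx=0.0000, Δy=2.5000; L_3 = √(Δx²+Δy²) = 2.5000

(3.0414, 4.6098, 2.5000)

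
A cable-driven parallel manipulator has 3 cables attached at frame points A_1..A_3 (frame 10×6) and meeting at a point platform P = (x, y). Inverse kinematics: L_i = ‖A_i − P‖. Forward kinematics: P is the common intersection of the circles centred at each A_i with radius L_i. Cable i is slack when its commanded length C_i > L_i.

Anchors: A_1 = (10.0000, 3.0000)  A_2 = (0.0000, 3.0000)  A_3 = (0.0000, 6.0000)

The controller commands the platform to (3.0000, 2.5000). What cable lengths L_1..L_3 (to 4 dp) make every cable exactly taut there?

L_1: Δ = A_1−P = (7.0000, 0.5000) → ‖Δ‖ = √49.2500 = 7.0178
L_2: Δ = A_2−P = (-3.0000, 0.5000) → ‖Δ‖ = √9.2500 = 3.0414
L_3: Δ = A_3−P = (-3.0000, 3.5000) → ‖Δ‖ = √21.2500 = 4.6098

(7.0178, 3.0414, 4.6098)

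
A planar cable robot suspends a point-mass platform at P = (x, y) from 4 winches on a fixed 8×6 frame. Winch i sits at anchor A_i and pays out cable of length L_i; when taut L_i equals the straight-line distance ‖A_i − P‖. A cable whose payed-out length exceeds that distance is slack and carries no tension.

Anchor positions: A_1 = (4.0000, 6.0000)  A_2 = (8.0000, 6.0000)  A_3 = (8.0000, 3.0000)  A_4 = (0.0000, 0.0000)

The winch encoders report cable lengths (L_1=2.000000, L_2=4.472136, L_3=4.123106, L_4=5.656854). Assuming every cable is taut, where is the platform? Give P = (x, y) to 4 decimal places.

expand ‖A_i−P‖²=L_i² and subtract eq 1 (q_i ≔ ‖A_i‖²−L_i²)
q_1 = 16.0000+36.0000−4.0000 = 48.0000
eq1−eq2 → [-8.0000  0.0000]·P = -32.0000
eq1−eq3 → [-8.0000  6.0000]·P = -8.0000
eq1−eq4 → [8.0000  12.0000]·P = 80.0000
2×2 solve → P = (4.0000, 4.0000)
check cable 4: ‖A_4−P‖² = 32.0000 ≈ L_4² = 32.0000 ✓

(4.0000, 4.0000)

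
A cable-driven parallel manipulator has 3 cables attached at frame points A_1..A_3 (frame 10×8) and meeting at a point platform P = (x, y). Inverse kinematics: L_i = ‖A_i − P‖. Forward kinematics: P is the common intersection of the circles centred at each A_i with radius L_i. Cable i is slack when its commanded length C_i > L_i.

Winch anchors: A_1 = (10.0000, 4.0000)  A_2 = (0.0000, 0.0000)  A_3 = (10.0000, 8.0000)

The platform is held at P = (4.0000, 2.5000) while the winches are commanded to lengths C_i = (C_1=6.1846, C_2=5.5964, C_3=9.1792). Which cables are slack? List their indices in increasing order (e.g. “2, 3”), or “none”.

2, 3

i=1: geometric 6.1847 vs commanded 6.1846 ⇒ taut
i=2: geometric 4.7170 vs commanded 5.5964 ⇒ slack
i=3: geometric 8.1394 vs commanded 9.1792 ⇒ slack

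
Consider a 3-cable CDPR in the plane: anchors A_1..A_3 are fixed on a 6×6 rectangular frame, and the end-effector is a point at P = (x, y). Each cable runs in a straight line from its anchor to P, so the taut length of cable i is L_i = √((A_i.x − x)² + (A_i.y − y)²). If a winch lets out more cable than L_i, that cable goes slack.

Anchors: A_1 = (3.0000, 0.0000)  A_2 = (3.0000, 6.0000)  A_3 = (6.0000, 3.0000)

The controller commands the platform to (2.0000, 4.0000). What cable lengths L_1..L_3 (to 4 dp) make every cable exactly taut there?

L_1: Δ = A_1−P = (1.0000, -4.0000) → ‖Δ‖ = √17.0000 = 4.1231
L_2: Δ = A_2−P = (1.0000, 2.0000) → ‖Δ‖ = √5.0000 = 2.2361
L_3: Δ = A_3−P = (4.0000, -1.0000) → ‖Δ‖ = √17.0000 = 4.1231

(4.1231, 2.2361, 4.1231)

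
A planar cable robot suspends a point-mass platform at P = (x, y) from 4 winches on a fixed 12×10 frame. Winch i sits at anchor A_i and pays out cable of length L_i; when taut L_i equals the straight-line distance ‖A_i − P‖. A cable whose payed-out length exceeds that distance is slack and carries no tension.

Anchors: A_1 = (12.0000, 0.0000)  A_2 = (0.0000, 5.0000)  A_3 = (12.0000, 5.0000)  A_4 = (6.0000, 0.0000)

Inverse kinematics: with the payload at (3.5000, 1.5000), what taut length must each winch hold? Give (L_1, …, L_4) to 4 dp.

(8.6313, 4.9497, 9.1924, 2.9155)

L_1 = √((12.0000−3.5000)² + (0.0000−1.5000)²) = 8.6313
L_2 = √((0.0000−3.5000)² + (5.0000−1.5000)²) = 4.9497
L_3 = √((12.0000−3.5000)² + (5.0000−1.5000)²) = 9.1924
L_4 = √((6.0000−3.5000)² + (0.0000−1.5000)²) = 2.9155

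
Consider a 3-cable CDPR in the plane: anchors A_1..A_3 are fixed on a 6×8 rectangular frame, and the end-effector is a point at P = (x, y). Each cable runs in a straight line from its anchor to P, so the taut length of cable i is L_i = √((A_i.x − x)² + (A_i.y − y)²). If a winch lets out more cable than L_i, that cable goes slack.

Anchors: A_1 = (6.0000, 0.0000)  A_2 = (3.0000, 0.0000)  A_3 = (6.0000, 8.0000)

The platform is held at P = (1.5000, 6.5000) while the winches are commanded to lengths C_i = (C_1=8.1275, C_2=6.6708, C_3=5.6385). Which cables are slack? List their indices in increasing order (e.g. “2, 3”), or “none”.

1, 3

cable 1: √((4.5000)²+(-6.5000)²)=7.9057, C_1=8.1275: slack
cable 2: √((1.5000)²+(-6.5000)²)=6.6708, C_2=6.6708: taut
cable 3: √((4.5000)²+(1.5000)²)=4.7434, C_3=5.6385: slack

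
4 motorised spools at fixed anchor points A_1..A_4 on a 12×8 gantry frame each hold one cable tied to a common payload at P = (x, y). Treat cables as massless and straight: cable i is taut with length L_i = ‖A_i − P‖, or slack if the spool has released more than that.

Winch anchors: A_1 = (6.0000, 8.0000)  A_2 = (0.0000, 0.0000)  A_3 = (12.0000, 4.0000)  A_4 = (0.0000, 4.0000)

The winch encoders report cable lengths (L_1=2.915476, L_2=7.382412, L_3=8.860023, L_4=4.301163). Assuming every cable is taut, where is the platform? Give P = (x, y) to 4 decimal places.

expand ‖A_i−P‖²=L_i² and subtract eq 1 (c_i ≔ ‖A_i‖²−L_i²)
c_1 = 36.0000+64.0000−8.5000 = 91.5000
eq1−eq2 → [12.0000  16.0000]·P = 146.0000
eq1−eq3 → [-12.0000  8.0000]·P = 10.0000
eq1−eq4 → [12.0000  8.0000]·P = 94.0000
2×2 solve → P = (3.5000, 6.5000)
check cable 4: ‖A_4−P‖² = 18.5000 ≈ L_4² = 18.5000 ✓

(3.5000, 6.5000)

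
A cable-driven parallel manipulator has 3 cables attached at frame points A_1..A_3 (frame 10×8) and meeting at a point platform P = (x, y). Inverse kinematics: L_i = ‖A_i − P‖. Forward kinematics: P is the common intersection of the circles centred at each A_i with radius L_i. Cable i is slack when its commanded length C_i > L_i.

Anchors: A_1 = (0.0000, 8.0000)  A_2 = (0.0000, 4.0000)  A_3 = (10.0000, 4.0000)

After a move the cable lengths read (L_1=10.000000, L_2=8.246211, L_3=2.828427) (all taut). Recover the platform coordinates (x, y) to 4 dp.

(8.0000, 2.0000)

circle eqns → linear via eq_j − eq_1; set c_j = A_j·A_j − L_j²
c_1 = 0.0000+64.0000−100.0000 = -36.0000
0.0000·x + 8.0000·y = c_1−c_2 = 16.0000
-20.0000·x + 8.0000·y = c_1−c_3 = -144.0000
solve first two rows → x=8.0000, y=2.0000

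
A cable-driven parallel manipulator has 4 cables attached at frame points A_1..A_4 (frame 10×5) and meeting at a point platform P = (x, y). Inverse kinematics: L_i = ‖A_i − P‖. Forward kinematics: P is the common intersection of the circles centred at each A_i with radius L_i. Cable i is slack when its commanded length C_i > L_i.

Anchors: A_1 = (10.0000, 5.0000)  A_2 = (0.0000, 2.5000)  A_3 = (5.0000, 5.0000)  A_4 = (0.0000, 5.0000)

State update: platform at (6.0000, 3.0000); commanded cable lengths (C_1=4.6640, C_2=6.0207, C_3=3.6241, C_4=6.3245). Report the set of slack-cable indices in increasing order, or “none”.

cable 1: √((4.0000)²+(2.0000)²)=4.4721, C_1=4.6640: slack
cable 2: √((-6.0000)²+(-0.5000)²)=6.0208, C_2=6.0207: taut
cable 3: √((-1.0000)²+(2.0000)²)=2.2361, C_3=3.6241: slack
cable 4: √((-6.0000)²+(2.0000)²)=6.3246, C_4=6.3245: taut

1, 3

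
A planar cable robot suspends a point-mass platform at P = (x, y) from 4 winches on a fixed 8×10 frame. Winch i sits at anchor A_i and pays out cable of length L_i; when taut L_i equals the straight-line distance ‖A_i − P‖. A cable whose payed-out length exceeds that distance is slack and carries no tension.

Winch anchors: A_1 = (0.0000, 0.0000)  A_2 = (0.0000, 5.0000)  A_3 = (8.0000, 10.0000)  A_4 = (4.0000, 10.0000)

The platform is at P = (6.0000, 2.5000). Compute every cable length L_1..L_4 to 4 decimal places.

L_1 = √((0.0000−6.0000)² + (0.0000−2.5000)²) = 6.5000
L_2 = √((0.0000−6.0000)² + (5.0000−2.5000)²) = 6.5000
L_3 = √((8.0000−6.0000)² + (10.0000−2.5000)²) = 7.7621
L_4 = √((4.0000−6.0000)² + (10.0000−2.5000)²) = 7.7621

(6.5000, 6.5000, 7.7621, 7.7621)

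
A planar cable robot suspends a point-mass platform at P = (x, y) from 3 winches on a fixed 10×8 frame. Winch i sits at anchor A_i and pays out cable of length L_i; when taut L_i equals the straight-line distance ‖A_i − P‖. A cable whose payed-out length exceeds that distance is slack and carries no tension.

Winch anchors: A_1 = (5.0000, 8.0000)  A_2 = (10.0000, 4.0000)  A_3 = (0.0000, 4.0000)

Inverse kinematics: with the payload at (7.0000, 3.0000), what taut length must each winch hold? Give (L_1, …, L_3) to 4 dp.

(5.3852, 3.1623, 7.0711)

L_1: Δ = A_1−P = (-2.0000, 5.0000) → ‖Δ‖ = √29.0000 = 5.3852
L_2: Δ = A_2−P = (3.0000, 1.0000) → ‖Δ‖ = √10.0000 = 3.1623
L_3: Δ = A_3−P = (-7.0000, 1.0000) → ‖Δ‖ = √50.0000 = 7.0711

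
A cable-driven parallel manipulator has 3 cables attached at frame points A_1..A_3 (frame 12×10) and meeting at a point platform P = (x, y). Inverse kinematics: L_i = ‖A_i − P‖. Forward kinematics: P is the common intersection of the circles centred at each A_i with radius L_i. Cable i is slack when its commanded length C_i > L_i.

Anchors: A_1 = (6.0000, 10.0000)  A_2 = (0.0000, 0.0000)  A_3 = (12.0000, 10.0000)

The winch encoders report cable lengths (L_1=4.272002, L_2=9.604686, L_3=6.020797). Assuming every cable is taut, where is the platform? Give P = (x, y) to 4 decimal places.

(7.5000, 6.0000)

each cable: (A_i−P)·(A_i−P) = L_i²; let q_i = ‖A_i‖²−L_i²
q_1 = 36.0000+100.0000−18.2500 = 117.7500
row 1: 12.0000x + 20.0000y = 210.0000  (q_2=-92.2500)
row 2: -12.0000x + 0.0000y = -90.0000  (q_3=207.7500)
Cramer on rows 1–2 → x = 7.5000, y = 6.0000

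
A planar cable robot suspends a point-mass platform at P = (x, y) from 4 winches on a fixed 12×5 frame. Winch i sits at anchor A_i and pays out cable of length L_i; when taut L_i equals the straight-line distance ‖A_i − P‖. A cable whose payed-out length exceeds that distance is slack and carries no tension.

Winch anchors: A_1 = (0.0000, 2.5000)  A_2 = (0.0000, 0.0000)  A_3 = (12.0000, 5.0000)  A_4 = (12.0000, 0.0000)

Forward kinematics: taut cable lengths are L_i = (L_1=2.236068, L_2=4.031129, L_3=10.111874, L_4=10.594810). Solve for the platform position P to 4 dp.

(2.0000, 3.5000)

expand ‖A_i−P‖²=L_i² and subtract eq 1 (c_i ≔ ‖A_i‖²−L_i²)
c_1 = 0.0000+6.2500−5.0000 = 1.2500
eq1−eq2 → [0.0000  5.0000]·P = 17.5000
eq1−eq3 → [-24.0000  -5.0000]·P = -65.5000
eq1−eq4 → [-24.0000  5.0000]·P = -30.5000
2×2 solve → P = (2.0000, 3.5000)
check cable 4: ‖A_4−P‖² = 112.2500 ≈ L_4² = 112.2500 ✓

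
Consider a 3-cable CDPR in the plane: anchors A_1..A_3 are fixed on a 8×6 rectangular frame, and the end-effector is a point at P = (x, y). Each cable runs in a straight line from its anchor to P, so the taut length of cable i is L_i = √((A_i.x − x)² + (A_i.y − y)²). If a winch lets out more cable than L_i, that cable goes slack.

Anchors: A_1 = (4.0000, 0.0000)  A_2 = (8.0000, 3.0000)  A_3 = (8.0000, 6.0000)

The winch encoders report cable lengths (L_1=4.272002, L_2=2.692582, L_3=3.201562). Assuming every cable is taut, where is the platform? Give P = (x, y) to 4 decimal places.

(5.5000, 4.0000)

circle eqns → linear via eq_j − eq_1; set c_j = A_j·A_j − L_j²
c_1 = 16.0000+0.0000−18.2500 = -2.2500
-8.0000·x − 6.0000·y = c_1−c_2 = -68.0000
-8.0000·x − 12.0000·y = c_1−c_3 = -92.0000
solve first two rows → x=5.5000, y=4.0000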